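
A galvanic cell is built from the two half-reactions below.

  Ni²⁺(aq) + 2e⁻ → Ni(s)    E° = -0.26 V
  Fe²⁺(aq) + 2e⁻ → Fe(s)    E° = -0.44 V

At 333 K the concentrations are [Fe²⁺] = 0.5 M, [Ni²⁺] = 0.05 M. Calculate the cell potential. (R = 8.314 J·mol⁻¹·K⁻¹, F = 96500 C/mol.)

The Ni²⁺/Ni couple has the higher reduction potential and acts as the cathode, so E°_cell = -0.26 − (-0.44) = 0.18 V.
Balancing electrons gives n = 2; the reaction quotient is Q = [Fe²⁺]/[Ni²⁺] = 10.0.
E = E° − (RT/nF) ln Q = 0.18 − (8.314×333)/(2×96500) × (2.303) = 0.180 − 0.033 = 0.147 V.

0.147 V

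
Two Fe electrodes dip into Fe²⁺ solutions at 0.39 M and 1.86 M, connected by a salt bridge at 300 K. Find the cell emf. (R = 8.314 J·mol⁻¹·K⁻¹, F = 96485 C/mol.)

0.020 V

Both half-cells are Fe²⁺/Fe, so E°_cell = 0. The concentrated side is the cathode; the cell reaction moves Fe²⁺ from high to low concentration with n = 2.
Q = [Fe²⁺]_dilute/[Fe²⁺]_conc = 0.39/1.86 = 0.210.
E = 0 − (RT/nF) ln Q = −((8.314×300)/(2×96485))(-1.562) = 0.0202 V.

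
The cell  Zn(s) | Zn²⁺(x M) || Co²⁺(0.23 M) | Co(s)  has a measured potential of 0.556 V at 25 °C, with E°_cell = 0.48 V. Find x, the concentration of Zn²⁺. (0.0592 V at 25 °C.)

From the Nernst equation, log Q = n(E° − E)/0.0592 = 2(0.48 − 0.556)/0.0592 = -2.568, so Q = 0.00271.
With Q = [Zn²⁺]/[Co²⁺] and the known concentrations, [Zn²⁺] in the numerator gives [Zn²⁺] = 6.2 × 10^-4 M.

6.2 × 10^-4 M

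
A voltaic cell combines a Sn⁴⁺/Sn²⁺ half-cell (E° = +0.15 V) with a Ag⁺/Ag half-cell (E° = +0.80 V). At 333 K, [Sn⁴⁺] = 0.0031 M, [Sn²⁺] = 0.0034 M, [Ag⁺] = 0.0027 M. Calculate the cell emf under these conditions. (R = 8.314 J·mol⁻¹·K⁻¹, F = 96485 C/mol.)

The Ag⁺/Ag couple has the higher reduction potential and acts as the cathode, so E°_cell = +0.80 − (+0.15) = 0.65 V.
Balancing electrons gives n = 2; the reaction quotient is Q = [Sn⁴⁺]/([Sn²⁺]·[Ag⁺]^2) = 1.25 × 10^5.
E = E° − (RT/nF) ln Q = 0.65 − (8.314×333)/(2×96485) × (11.737) = 0.650 − 0.168 = 0.482 V.

0.482 V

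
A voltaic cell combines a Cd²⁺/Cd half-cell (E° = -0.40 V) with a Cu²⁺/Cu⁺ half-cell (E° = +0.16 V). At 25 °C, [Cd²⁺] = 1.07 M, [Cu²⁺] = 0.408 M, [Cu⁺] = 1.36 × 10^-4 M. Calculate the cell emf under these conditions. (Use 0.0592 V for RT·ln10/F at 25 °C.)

0.765 V

The Cu²⁺/Cu⁺ couple has the higher reduction potential and acts as the cathode, so E°_cell = +0.16 − (-0.40) = 0.56 V.
Balancing electrons gives n = 2; the reaction quotient is Q = [Cd²⁺]·[Cu⁺]^2/[Cu²⁺]^2 = 1.19 × 10^-7.
At 25 °C, E = E° − (0.0592/n) log Q = 0.56 − (0.0592/2)(-6.925) = 0.560 + 0.205 = 0.765 V.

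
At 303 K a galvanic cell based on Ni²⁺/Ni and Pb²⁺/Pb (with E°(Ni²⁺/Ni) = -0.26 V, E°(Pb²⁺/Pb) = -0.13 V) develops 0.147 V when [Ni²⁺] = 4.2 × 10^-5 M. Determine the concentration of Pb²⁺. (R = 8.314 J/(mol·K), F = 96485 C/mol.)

From the Nernst equation, ln Q = nF(E° − E)/RT = 2×96485×(0.13 − 0.147)/(8.314×303) = -1.302, so Q = 0.272.
With Q = [Ni²⁺]/[Pb²⁺] and the known concentrations, [Pb²⁺] in the denominator gives [Pb²⁺] = 1.5 × 10^-4 M.

1.5 × 10^-4 M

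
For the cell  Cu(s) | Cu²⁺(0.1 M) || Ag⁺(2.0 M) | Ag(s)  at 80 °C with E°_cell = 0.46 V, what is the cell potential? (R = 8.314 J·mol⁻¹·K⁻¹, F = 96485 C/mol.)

Balancing electrons gives n = 2; the reaction quotient is Q = [Cu²⁺]/[Ag⁺]^2 = 0.0250.
E = E° − (RT/nF) ln Q = 0.46 − (8.314×353)/(2×96485) × (-3.689) = 0.460 + 0.056 = 0.516 V.

0.516 V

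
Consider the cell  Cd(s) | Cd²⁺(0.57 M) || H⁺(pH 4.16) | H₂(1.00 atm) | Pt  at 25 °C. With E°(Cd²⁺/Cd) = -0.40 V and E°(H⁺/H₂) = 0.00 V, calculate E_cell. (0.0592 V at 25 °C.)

0.16 V

The hydrogen couple is the cathode, so E°_cell = 0.40 V; n = 2.
[H⁺] = 10^(−4.16) = 6.9 × 10^-5 M, and Q = [Cd²⁺]·P(H₂) / [H⁺]^2 = 1.19 × 10^8.
E = E° − (0.0592/2) log Q = 0.40 − (0.0592/2)(8.076) = 0.161 V.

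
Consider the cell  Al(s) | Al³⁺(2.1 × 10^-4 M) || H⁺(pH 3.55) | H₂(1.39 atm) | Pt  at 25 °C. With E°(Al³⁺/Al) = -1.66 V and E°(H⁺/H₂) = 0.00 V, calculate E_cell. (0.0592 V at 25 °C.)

1.52 V

The hydrogen couple is the cathode, so E°_cell = 1.66 V; n = 6.
[H⁺] = 10^(−3.55) = 2.8 × 10^-4 M, and Q = [Al³⁺]^2·P(H₂)^3 / [H⁺]^6 = 2.36 × 10^14.
E = E° − (0.0592/6) log Q = 1.66 − (0.0592/6)(14.373) = 1.518 V.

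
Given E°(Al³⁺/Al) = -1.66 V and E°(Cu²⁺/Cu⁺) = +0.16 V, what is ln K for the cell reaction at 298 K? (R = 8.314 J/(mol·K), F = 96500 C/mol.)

ln K = 212.7

E°_cell = +0.16 − (-1.66) = 1.82 V, with n = 3 electrons transferred.
At equilibrium E = 0, so the Nernst equation gives ln K = nFE°/RT = (3)(96500)(1.82)/((8.314)(298)) = 212.66.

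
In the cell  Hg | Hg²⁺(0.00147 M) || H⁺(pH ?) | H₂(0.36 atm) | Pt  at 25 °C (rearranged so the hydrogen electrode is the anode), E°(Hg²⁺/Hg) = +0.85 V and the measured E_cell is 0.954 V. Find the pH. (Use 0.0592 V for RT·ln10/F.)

pH = 3.39

E°_cell = 0.85 V and n = 2.
log Q = n(E° − E)/0.0592 = 2×(0.85 − 0.954)/0.0592 = -3.514.
With Q = [H⁺]^2 / ([Hg²⁺]·P(H₂)), solving for [H⁺] gives log[H⁺] = -3.395, so pH = 3.39.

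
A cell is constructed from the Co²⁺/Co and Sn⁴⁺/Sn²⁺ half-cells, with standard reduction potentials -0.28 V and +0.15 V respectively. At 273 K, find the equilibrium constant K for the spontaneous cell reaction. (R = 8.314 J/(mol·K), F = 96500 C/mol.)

E°_cell = +0.15 − (-0.28) = 0.43 V, with n = 2 electrons transferred.
At equilibrium E = 0, so the Nernst equation gives ln K = nFE°/RT = (2)(96500)(0.43)/((8.314)(273)) = 36.56.
K = e^36.56 = 7.6 × 10^15.

7.6 × 10^15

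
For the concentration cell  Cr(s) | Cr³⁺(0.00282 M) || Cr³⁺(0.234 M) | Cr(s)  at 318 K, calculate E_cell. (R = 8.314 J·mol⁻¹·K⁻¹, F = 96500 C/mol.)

0.040 V

Both half-cells are Cr³⁺/Cr, so E°_cell = 0. The concentrated side is the cathode; the cell reaction moves Cr³⁺ from high to low concentration with n = 3.
Q = [Cr³⁺]_dilute/[Cr³⁺]_conc = 0.00282/0.234 = 0.0121.
E = 0 − (RT/nF) ln Q = −((8.314×318)/(3×96500))(-4.419) = 0.0404 V.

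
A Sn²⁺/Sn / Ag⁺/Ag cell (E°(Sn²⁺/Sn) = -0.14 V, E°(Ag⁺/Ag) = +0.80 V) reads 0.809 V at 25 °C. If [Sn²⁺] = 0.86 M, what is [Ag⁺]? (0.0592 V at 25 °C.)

From the Nernst equation, log Q = n(E° − E)/0.0592 = 2(0.94 − 0.809)/0.0592 = 4.426, so Q = 2.66 × 10^4.
With Q = [Sn²⁺]/[Ag⁺]^2 and the known concentrations, [Ag⁺]^2 in the denominator gives [Ag⁺] = 0.0057 M.

0.0057 M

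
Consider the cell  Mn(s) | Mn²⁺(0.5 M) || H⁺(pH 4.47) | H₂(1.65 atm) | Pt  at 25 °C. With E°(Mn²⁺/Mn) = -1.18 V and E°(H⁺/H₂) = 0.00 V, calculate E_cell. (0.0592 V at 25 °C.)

The hydrogen couple is the cathode, so E°_cell = 1.18 V; n = 2.
[H⁺] = 10^(−4.47) = 3.4 × 10^-5 M, and Q = [Mn²⁺]·P(H₂) / [H⁺]^2 = 7.19 × 10^8.
E = E° − (0.0592/2) log Q = 1.18 − (0.0592/2)(8.856) = 0.918 V.

0.92 V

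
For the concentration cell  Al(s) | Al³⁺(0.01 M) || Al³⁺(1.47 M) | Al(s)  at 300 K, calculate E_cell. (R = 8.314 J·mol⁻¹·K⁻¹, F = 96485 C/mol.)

0.043 V

Both half-cells are Al³⁺/Al, so E°_cell = 0. The concentrated side is the cathode; the cell reaction moves Al³⁺ from high to low concentration with n = 3.
Q = [Al³⁺]_dilute/[Al³⁺]_conc = 0.01/1.47 = 0.00680.
E = 0 − (RT/nF) ln Q = −((8.314×300)/(3×96485))(-4.990) = 0.0430 V.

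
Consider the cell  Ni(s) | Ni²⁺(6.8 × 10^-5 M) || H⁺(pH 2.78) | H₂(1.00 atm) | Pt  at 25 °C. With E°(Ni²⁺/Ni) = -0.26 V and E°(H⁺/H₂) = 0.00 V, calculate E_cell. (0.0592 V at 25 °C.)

The hydrogen couple is the cathode, so E°_cell = 0.26 V; n = 2.
[H⁺] = 10^(−2.78) = 0.0017 M, and Q = [Ni²⁺]·P(H₂) / [H⁺]^2 = 24.7.
E = E° − (0.0592/2) log Q = 0.26 − (0.0592/2)(1.393) = 0.219 V.

0.22 V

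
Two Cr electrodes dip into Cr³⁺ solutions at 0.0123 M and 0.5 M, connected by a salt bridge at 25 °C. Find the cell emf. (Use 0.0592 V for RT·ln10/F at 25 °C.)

Both half-cells are Cr³⁺/Cr, so E°_cell = 0. The concentrated side is the cathode; the cell reaction moves Cr³⁺ from high to low concentration with n = 3.
Q = [Cr³⁺]_dilute/[Cr³⁺]_conc = 0.0123/0.5 = 0.0246.
E = 0 − (0.0592/3) log Q = −(0.0592/3)(-1.609) = 0.0318 V.

0.032 V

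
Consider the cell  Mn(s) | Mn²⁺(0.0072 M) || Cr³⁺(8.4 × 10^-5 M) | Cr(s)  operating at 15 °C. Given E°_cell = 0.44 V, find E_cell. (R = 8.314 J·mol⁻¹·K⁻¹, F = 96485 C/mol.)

0.424 V

Balancing electrons gives n = 6; the reaction quotient is Q = [Mn²⁺]^3/[Cr³⁺]^2 = 52.9.
E = E° − (RT/nF) ln Q = 0.44 − (8.314×288)/(6×96485) × (3.968) = 0.440 − 0.016 = 0.424 V.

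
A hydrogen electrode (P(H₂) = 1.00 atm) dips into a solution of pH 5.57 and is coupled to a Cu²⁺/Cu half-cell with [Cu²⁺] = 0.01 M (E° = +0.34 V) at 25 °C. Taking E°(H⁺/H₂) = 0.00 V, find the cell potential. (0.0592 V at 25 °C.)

The Cu²⁺/Cu couple is the cathode, so E°_cell = 0.34 V; n = 2.
[H⁺] = 10^(−5.57) = 2.7 × 10^-6 M, and Q = [H⁺]^2 / ([Cu²⁺]·P(H₂)) = 7.24 × 10^-10.
E = E° − (0.0592/2) log Q = 0.34 − (0.0592/2)(-9.140) = 0.611 V.

0.61 V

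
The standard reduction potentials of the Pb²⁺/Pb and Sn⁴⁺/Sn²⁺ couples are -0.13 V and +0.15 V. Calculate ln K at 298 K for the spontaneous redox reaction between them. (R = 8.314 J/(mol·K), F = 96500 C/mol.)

ln K = 21.8

E°_cell = +0.15 − (-0.13) = 0.28 V, with n = 2 electrons transferred.
At equilibrium E = 0, so the Nernst equation gives ln K = nFE°/RT = (2)(96500)(0.28)/((8.314)(298)) = 21.81.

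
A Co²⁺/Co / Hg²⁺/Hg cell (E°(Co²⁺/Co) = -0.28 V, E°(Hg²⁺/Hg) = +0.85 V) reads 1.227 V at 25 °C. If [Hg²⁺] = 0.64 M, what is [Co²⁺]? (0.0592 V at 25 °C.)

3.4 × 10^-4 M

From the Nernst equation, log Q = n(E° − E)/0.0592 = 2(1.13 − 1.227)/0.0592 = -3.277, so Q = 5.28 × 10^-4.
With Q = [Co²⁺]/[Hg²⁺] and the known concentrations, [Co²⁺] in the numerator gives [Co²⁺] = 3.4 × 10^-4 M.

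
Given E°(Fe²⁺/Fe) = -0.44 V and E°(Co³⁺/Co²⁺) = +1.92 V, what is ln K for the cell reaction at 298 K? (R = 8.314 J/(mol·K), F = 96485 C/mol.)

E°_cell = +1.92 − (-0.44) = 2.36 V, with n = 2 electrons transferred.
At equilibrium E = 0, so the Nernst equation gives ln K = nFE°/RT = (2)(96485)(2.36)/((8.314)(298)) = 183.81.

ln K = 183.8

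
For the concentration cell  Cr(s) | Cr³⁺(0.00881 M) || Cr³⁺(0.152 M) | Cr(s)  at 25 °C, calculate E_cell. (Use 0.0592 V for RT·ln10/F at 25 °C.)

0.024 V

Both half-cells are Cr³⁺/Cr, so E°_cell = 0. The concentrated side is the cathode; the cell reaction moves Cr³⁺ from high to low concentration with n = 3.
Q = [Cr³⁺]_dilute/[Cr³⁺]_conc = 0.00881/0.152 = 0.0580.
E = 0 − (0.0592/3) log Q = −(0.0592/3)(-1.237) = 0.0244 V.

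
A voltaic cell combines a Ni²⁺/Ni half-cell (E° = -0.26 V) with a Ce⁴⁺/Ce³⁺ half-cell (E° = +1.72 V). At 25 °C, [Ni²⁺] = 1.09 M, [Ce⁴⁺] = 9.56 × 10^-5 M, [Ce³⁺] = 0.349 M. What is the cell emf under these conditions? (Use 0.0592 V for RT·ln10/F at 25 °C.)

1.77 V

The Ce⁴⁺/Ce³⁺ couple has the higher reduction potential and acts as the cathode, so E°_cell = +1.72 − (-0.26) = 1.98 V.
Balancing electrons gives n = 2; the reaction quotient is Q = [Ni²⁺]·[Ce³⁺]^2/[Ce⁴⁺]^2 = 1.45 × 10^7.
At 25 °C, E = E° − (0.0592/n) log Q = 1.98 − (0.0592/2)(7.162) = 1.980 − 0.212 = 1.768 V.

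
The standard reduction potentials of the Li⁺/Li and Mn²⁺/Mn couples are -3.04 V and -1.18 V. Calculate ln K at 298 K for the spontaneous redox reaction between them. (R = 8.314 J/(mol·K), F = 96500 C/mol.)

ln K = 144.9

E°_cell = -1.18 − (-3.04) = 1.86 V, with n = 2 electrons transferred.
At equilibrium E = 0, so the Nernst equation gives ln K = nFE°/RT = (2)(96500)(1.86)/((8.314)(298)) = 144.89.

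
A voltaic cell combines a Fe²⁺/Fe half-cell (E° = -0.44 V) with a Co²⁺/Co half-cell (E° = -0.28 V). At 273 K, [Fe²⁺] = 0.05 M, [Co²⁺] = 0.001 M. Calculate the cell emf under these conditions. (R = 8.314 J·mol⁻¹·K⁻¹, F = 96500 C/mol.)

0.114 V

The Co²⁺/Co couple has the higher reduction potential and acts as the cathode, so E°_cell = -0.28 − (-0.44) = 0.16 V.
Balancing electrons gives n = 2; the reaction quotient is Q = [Fe²⁺]/[Co²⁺] = 50.0.
E = E° − (RT/nF) ln Q = 0.16 − (8.314×273)/(2×96500) × (3.912) = 0.160 − 0.046 = 0.114 V.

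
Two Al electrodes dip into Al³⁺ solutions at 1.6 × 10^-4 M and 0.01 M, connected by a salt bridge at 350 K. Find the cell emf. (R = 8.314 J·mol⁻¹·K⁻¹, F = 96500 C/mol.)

Both half-cells are Al³⁺/Al, so E°_cell = 0. The concentrated side is the cathode; the cell reaction moves Al³⁺ from high to low concentration with n = 3.
Q = [Al³⁺]_dilute/[Al³⁺]_conc = 1.6 × 10^-4/0.01 = 0.0160.
E = 0 − (RT/nF) ln Q = −((8.314×350)/(3×96500))(-4.135) = 0.0416 V.

0.042 V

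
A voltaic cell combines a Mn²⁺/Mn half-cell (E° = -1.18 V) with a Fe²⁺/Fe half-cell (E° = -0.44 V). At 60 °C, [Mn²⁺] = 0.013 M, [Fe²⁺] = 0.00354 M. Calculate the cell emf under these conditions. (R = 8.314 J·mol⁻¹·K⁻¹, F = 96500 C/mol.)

0.721 V

The Fe²⁺/Fe couple has the higher reduction potential and acts as the cathode, so E°_cell = -0.44 − (-1.18) = 0.74 V.
Balancing electrons gives n = 2; the reaction quotient is Q = [Mn²⁺]/[Fe²⁺] = 3.67.
E = E° − (RT/nF) ln Q = 0.74 − (8.314×333)/(2×96500) × (1.301) = 0.740 − 0.019 = 0.721 V.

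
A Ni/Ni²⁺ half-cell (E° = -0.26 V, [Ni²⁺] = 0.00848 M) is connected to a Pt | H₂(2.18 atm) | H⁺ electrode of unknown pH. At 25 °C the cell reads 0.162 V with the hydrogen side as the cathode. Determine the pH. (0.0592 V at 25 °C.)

pH = 2.52

E°_cell = 0.26 V and n = 2.
log Q = n(E° − E)/0.0592 = 2×(0.26 − 0.162)/0.0592 = 3.311.
With Q = [Ni²⁺]·P(H₂) / [H⁺]^2, solving for [H⁺] gives log[H⁺] = -2.522, so pH = 2.52.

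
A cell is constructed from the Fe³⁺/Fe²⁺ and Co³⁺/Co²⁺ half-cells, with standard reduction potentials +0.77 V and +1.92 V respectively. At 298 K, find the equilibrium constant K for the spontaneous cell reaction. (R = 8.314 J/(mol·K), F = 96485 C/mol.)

2.8 × 10^19

E°_cell = +1.92 − (+0.77) = 1.15 V, with n = 1 electron transferred.
At equilibrium E = 0, so the Nernst equation gives ln K = nFE°/RT = (1)(96485)(1.15)/((8.314)(298)) = 44.78.
K = e^44.78 = 2.8 × 10^19.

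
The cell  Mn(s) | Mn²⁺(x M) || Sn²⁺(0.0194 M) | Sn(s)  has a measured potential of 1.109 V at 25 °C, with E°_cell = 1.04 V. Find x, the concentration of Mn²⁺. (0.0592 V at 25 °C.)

From the Nernst equation, log Q = n(E° − E)/0.0592 = 2(1.04 − 1.109)/0.0592 = -2.331, so Q = 0.00467.
With Q = [Mn²⁺]/[Sn²⁺] and the known concentrations, [Mn²⁺] in the numerator gives [Mn²⁺] = 9.1 × 10^-5 M.

9.1 × 10^-5 M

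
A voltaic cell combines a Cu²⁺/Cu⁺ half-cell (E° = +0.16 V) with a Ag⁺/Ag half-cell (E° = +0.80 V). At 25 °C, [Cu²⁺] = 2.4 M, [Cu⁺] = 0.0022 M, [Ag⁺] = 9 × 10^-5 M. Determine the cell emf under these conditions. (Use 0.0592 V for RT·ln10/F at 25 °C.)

The Ag⁺/Ag couple has the higher reduction potential and acts as the cathode, so E°_cell = +0.80 − (+0.16) = 0.64 V.
Balancing electrons gives n = 1; the reaction quotient is Q = [Cu²⁺]/([Cu⁺]·[Ag⁺]) = 1.21 × 10^7.
At 25 °C, E = E° − (0.0592/n) log Q = 0.64 − (0.0592/1)(7.084) = 0.640 − 0.419 = 0.221 V.

0.221 V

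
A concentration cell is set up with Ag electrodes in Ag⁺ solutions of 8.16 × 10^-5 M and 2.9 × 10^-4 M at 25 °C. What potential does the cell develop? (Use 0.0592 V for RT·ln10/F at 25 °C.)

Both half-cells are Ag⁺/Ag, so E°_cell = 0. The concentrated side is the cathode; the cell reaction moves Ag⁺ from high to low concentration with n = 1.
Q = [Ag⁺]_dilute/[Ag⁺]_conc = 8.16 × 10^-5/2.9 × 10^-4 = 0.281.
E = 0 − (0.0592/1) log Q = −(0.0592/1)(-0.551) = 0.0326 V.

0.033 V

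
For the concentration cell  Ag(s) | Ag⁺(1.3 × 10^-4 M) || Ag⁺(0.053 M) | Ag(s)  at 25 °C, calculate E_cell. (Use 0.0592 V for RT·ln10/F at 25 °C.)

Both half-cells are Ag⁺/Ag, so E°_cell = 0. The concentrated side is the cathode; the cell reaction moves Ag⁺ from high to low concentration with n = 1.
Q = [Ag⁺]_dilute/[Ag⁺]_conc = 1.3 × 10^-4/0.053 = 0.00245.
E = 0 − (0.0592/1) log Q = −(0.0592/1)(-2.610) = 0.1545 V.

0.15 V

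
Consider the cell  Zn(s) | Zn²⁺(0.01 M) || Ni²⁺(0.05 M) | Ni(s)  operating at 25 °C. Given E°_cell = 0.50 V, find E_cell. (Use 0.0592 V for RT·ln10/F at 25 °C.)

0.521 V

Balancing electrons gives n = 2; the reaction quotient is Q = [Zn²⁺]/[Ni²⁺] = 0.200.
At 25 °C, E = E° − (0.0592/n) log Q = 0.50 − (0.0592/2)(-0.699) = 0.500 + 0.021 = 0.521 V.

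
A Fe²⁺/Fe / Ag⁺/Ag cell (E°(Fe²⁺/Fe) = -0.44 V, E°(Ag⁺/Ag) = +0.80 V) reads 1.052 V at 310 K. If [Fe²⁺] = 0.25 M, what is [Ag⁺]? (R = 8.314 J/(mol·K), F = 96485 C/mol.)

From the Nernst equation, ln Q = nF(E° − E)/RT = 2×96485×(1.24 − 1.052)/(8.314×310) = 14.076, so Q = 1.3 × 10^6.
With Q = [Fe²⁺]/[Ag⁺]^2 and the known concentrations, [Ag⁺]^2 in the denominator gives [Ag⁺] = 4.4 × 10^-4 M.

4.4 × 10^-4 M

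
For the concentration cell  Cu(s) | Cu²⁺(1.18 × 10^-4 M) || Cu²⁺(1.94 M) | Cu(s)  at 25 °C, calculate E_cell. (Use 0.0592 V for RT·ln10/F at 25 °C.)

0.12 V

Both half-cells are Cu²⁺/Cu, so E°_cell = 0. The concentrated side is the cathode; the cell reaction moves Cu²⁺ from high to low concentration with n = 2.
Q = [Cu²⁺]_dilute/[Cu²⁺]_conc = 1.18 × 10^-4/1.94 = 6.08 × 10^-5.
E = 0 − (0.0592/2) log Q = −(0.0592/2)(-4.216) = 0.1248 V.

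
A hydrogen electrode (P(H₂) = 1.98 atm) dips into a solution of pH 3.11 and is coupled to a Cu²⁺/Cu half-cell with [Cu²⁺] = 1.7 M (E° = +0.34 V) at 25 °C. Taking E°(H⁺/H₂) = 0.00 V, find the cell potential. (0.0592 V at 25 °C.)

0.54 V

The Cu²⁺/Cu couple is the cathode, so E°_cell = 0.34 V; n = 2.
[H⁺] = 10^(−3.11) = 7.8 × 10^-4 M, and Q = [H⁺]^2 / ([Cu²⁺]·P(H₂)) = 1.79 × 10^-7.
E = E° − (0.0592/2) log Q = 0.34 − (0.0592/2)(-6.747) = 0.540 V.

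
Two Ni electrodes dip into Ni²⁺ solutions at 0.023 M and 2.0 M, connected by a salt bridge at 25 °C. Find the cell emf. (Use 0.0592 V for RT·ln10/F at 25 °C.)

0.057 V

Both half-cells are Ni²⁺/Ni, so E°_cell = 0. The concentrated side is the cathode; the cell reaction moves Ni²⁺ from high to low concentration with n = 2.
Q = [Ni²⁺]_dilute/[Ni²⁺]_conc = 0.023/2.0 = 0.0115.
E = 0 − (0.0592/2) log Q = −(0.0592/2)(-1.939) = 0.0574 V.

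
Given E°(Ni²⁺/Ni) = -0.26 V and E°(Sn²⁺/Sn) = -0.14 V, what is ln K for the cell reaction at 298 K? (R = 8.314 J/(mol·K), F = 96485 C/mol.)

E°_cell = -0.14 − (-0.26) = 0.12 V, with n = 2 electrons transferred.
At equilibrium E = 0, so the Nernst equation gives ln K = nFE°/RT = (2)(96485)(0.12)/((8.314)(298)) = 9.35.

ln K = 9.3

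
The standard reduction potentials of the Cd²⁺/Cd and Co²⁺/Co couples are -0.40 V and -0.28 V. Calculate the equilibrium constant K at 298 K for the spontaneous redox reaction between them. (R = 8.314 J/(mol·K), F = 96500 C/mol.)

E°_cell = -0.28 − (-0.40) = 0.12 V, with n = 2 electrons transferred.
At equilibrium E = 0, so the Nernst equation gives ln K = nFE°/RT = (2)(96500)(0.12)/((8.314)(298)) = 9.35.
K = e^9.35 = 1.1 × 10^4.

1.1 × 10^4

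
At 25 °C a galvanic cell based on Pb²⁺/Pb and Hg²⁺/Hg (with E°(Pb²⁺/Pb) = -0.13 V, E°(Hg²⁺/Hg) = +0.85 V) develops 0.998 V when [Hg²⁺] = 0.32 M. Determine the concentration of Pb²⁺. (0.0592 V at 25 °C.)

From the Nernst equation, log Q = n(E° − E)/0.0592 = 2(0.98 − 0.998)/0.0592 = -0.608, so Q = 0.247.
With Q = [Pb²⁺]/[Hg²⁺] and the known concentrations, [Pb²⁺] in the numerator gives [Pb²⁺] = 0.079 M.

0.079 M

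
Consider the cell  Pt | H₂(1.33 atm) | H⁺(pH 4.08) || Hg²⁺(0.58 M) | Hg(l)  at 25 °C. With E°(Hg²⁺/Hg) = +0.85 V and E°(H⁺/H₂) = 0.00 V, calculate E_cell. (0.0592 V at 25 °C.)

1.09 V

The Hg²⁺/Hg couple is the cathode, so E°_cell = 0.85 V; n = 2.
[H⁺] = 10^(−4.08) = 8.3 × 10^-5 M, and Q = [H⁺]^2 / ([Hg²⁺]·P(H₂)) = 8.97 × 10^-9.
E = E° − (0.0592/2) log Q = 0.85 − (0.0592/2)(-8.047) = 1.088 V.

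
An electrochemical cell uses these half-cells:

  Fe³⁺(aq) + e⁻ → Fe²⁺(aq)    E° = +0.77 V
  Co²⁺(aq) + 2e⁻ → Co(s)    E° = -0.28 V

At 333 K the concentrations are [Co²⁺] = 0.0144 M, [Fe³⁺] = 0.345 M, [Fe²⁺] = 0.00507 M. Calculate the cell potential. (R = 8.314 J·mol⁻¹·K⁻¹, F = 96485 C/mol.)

The Fe³⁺/Fe²⁺ couple has the higher reduction potential and acts as the cathode, so E°_cell = +0.77 − (-0.28) = 1.05 V.
Balancing electrons gives n = 2; the reaction quotient is Q = [Co²⁺]·[Fe²⁺]^2/[Fe³⁺]^2 = 3.11 × 10^-6.
E = E° − (RT/nF) ln Q = 1.05 − (8.314×333)/(2×96485) × (-12.681) = 1.050 + 0.182 = 1.232 V.

1.23 V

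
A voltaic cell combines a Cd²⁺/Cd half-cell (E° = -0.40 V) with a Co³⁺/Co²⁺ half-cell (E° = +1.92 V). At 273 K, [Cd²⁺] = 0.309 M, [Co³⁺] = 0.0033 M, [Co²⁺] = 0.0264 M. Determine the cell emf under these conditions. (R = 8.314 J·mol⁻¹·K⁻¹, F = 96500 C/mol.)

2.28 V

The Co³⁺/Co²⁺ couple has the higher reduction potential and acts as the cathode, so E°_cell = +1.92 − (-0.40) = 2.32 V.
Balancing electrons gives n = 2; the reaction quotient is Q = [Cd²⁺]·[Co²⁺]^2/[Co³⁺]^2 = 19.8.
E = E° − (RT/nF) ln Q = 2.32 − (8.314×273)/(2×96500) × (2.984) = 2.320 − 0.035 = 2.285 V.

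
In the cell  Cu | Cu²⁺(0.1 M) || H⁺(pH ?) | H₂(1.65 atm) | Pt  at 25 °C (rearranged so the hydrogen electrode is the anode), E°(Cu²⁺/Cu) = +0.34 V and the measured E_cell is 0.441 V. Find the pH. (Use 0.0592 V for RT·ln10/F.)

E°_cell = 0.34 V and n = 2.
log Q = n(E° − E)/0.0592 = 2×(0.34 − 0.441)/0.0592 = -3.412.
With Q = [H⁺]^2 / ([Cu²⁺]·P(H₂)), solving for [H⁺] gives log[H⁺] = -2.097, so pH = 2.10.

pH = 2.10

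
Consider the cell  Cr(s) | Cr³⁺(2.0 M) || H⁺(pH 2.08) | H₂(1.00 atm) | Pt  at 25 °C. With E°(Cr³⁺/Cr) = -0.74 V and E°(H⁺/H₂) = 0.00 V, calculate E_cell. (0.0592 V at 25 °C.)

The hydrogen couple is the cathode, so E°_cell = 0.74 V; n = 6.
[H⁺] = 10^(−2.08) = 0.0083 M, and Q = [Cr³⁺]^2·P(H₂)^3 / [H⁺]^6 = 1.21 × 10^13.
E = E° − (0.0592/6) log Q = 0.74 − (0.0592/6)(13.082) = 0.611 V.

0.61 V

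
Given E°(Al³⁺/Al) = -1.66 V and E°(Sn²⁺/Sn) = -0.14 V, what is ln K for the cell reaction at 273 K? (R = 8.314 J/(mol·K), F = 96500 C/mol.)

ln K = 387.7

E°_cell = -0.14 − (-1.66) = 1.52 V, with n = 6 electrons transferred.
At equilibrium E = 0, so the Nernst equation gives ln K = nFE°/RT = (6)(96500)(1.52)/((8.314)(273)) = 387.75.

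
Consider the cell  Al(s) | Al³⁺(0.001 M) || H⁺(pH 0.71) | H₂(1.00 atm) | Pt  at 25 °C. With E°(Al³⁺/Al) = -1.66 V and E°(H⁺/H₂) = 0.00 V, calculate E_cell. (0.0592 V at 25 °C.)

The hydrogen couple is the cathode, so E°_cell = 1.66 V; n = 6.
[H⁺] = 10^(−0.71) = 0.19 M, and Q = [Al³⁺]^2·P(H₂)^3 / [H⁺]^6 = 0.0182.
E = E° − (0.0592/6) log Q = 1.66 − (0.0592/6)(-1.740) = 1.677 V.

1.68 V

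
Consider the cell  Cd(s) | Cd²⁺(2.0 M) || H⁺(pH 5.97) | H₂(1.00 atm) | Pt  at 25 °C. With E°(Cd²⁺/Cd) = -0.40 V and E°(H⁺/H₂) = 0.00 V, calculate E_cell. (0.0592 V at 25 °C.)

0.038 V

The hydrogen couple is the cathode, so E°_cell = 0.40 V; n = 2.
[H⁺] = 10^(−5.97) = 1.1 × 10^-6 M, and Q = [Cd²⁺]·P(H₂) / [H⁺]^2 = 1.74 × 10^12.
E = E° − (0.0592/2) log Q = 0.40 − (0.0592/2)(12.241) = 0.038 V.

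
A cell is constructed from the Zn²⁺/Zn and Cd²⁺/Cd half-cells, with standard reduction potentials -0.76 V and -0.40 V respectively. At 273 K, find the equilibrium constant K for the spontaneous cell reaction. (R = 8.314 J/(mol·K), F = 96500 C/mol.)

2 × 10^13

E°_cell = -0.40 − (-0.76) = 0.36 V, with n = 2 electrons transferred.
At equilibrium E = 0, so the Nernst equation gives ln K = nFE°/RT = (2)(96500)(0.36)/((8.314)(273)) = 30.61.
K = e^30.61 = 2 × 10^13.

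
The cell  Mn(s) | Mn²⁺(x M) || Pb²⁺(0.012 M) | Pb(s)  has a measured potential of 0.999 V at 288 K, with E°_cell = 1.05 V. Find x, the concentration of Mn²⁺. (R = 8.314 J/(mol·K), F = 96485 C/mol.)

From the Nernst equation, ln Q = nF(E° − E)/RT = 2×96485×(1.05 − 0.999)/(8.314×288) = 4.110, so Q = 61.0.
With Q = [Mn²⁺]/[Pb²⁺] and the known concentrations, [Mn²⁺] in the numerator gives [Mn²⁺] = 0.73 M.

0.73 M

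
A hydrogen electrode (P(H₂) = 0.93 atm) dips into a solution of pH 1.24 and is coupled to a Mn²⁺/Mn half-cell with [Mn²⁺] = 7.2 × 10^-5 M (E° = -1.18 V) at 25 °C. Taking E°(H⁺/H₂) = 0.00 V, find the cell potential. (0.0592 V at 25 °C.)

1.23 V

The hydrogen couple is the cathode, so E°_cell = 1.18 V; n = 2.
[H⁺] = 10^(−1.24) = 0.058 M, and Q = [Mn²⁺]·P(H₂) / [H⁺]^2 = 0.0202.
E = E° − (0.0592/2) log Q = 1.18 − (0.0592/2)(-1.694) = 1.230 V.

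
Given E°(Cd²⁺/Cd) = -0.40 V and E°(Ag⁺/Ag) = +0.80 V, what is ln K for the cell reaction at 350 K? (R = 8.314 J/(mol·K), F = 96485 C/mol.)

ln K = 79.6

E°_cell = +0.80 − (-0.40) = 1.20 V, with n = 2 electrons transferred.
At equilibrium E = 0, so the Nernst equation gives ln K = nFE°/RT = (2)(96485)(1.20)/((8.314)(350)) = 79.58.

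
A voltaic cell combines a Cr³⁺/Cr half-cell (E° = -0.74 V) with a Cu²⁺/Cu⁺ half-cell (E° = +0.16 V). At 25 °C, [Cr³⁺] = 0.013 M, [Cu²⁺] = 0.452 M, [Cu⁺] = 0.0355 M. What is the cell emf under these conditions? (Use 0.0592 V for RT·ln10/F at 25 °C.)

The Cu²⁺/Cu⁺ couple has the higher reduction potential and acts as the cathode, so E°_cell = +0.16 − (-0.74) = 0.90 V.
Balancing electrons gives n = 3; the reaction quotient is Q = [Cr³⁺]·[Cu⁺]^3/[Cu²⁺]^3 = 6.3 × 10^-6.
At 25 °C, E = E° − (0.0592/n) log Q = 0.90 − (0.0592/3)(-5.201) = 0.900 + 0.103 = 1.003 V.

1.00 V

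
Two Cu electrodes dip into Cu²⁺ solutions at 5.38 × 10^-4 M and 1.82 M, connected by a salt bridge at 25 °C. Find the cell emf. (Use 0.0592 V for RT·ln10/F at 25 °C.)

0.10 V

Both half-cells are Cu²⁺/Cu, so E°_cell = 0. The concentrated side is the cathode; the cell reaction moves Cu²⁺ from high to low concentration with n = 2.
Q = [Cu²⁺]_dilute/[Cu²⁺]_conc = 5.38 × 10^-4/1.82 = 2.96 × 10^-4.
E = 0 − (0.0592/2) log Q = −(0.0592/2)(-3.529) = 0.1045 V.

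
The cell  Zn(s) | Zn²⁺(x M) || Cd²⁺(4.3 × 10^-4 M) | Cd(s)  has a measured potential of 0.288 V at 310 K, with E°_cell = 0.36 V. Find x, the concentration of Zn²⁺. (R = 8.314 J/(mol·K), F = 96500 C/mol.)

0.094 M

From the Nernst equation, ln Q = nF(E° − E)/RT = 2×96500×(0.36 − 0.288)/(8.314×310) = 5.392, so Q = 220.
With Q = [Zn²⁺]/[Cd²⁺] and the known concentrations, [Zn²⁺] in the numerator gives [Zn²⁺] = 0.094 M.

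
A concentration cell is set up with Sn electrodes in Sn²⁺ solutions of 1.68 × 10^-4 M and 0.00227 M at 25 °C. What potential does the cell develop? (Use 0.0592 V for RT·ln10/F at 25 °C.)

0.033 V

Both half-cells are Sn²⁺/Sn, so E°_cell = 0. The concentrated side is the cathode; the cell reaction moves Sn²⁺ from high to low concentration with n = 2.
Q = [Sn²⁺]_dilute/[Sn²⁺]_conc = 1.68 × 10^-4/0.00227 = 0.0740.
E = 0 − (0.0592/2) log Q = −(0.0592/2)(-1.131) = 0.0335 V.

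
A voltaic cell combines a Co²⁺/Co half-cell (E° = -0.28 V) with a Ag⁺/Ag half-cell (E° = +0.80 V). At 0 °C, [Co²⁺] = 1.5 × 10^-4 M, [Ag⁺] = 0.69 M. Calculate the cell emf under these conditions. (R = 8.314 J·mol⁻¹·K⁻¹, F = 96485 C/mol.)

1.17 V

The Ag⁺/Ag couple has the higher reduction potential and acts as the cathode, so E°_cell = +0.80 − (-0.28) = 1.08 V.
Balancing electrons gives n = 2; the reaction quotient is Q = [Co²⁺]/[Ag⁺]^2 = 3.15 × 10^-4.
E = E° − (RT/nF) ln Q = 1.08 − (8.314×273)/(2×96485) × (-8.063) = 1.080 + 0.095 = 1.175 V.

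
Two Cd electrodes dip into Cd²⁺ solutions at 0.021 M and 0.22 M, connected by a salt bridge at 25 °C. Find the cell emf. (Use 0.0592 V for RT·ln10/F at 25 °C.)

0.030 V

Both half-cells are Cd²⁺/Cd, so E°_cell = 0. The concentrated side is the cathode; the cell reaction moves Cd²⁺ from high to low concentration with n = 2.
Q = [Cd²⁺]_dilute/[Cd²⁺]_conc = 0.021/0.22 = 0.0955.
E = 0 − (0.0592/2) log Q = −(0.0592/2)(-1.020) = 0.0302 V.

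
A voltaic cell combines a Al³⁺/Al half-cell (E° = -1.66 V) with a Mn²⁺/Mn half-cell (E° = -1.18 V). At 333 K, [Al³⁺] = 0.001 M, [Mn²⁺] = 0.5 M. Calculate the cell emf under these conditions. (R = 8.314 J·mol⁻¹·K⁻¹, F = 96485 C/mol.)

The Mn²⁺/Mn couple has the higher reduction potential and acts as the cathode, so E°_cell = -1.18 − (-1.66) = 0.48 V.
Balancing electrons gives n = 6; the reaction quotient is Q = [Al³⁺]^2/[Mn²⁺]^3 = 8 × 10^-6.
E = E° − (RT/nF) ln Q = 0.48 − (8.314×333)/(6×96485) × (-11.736) = 0.480 + 0.056 = 0.536 V.

0.536 V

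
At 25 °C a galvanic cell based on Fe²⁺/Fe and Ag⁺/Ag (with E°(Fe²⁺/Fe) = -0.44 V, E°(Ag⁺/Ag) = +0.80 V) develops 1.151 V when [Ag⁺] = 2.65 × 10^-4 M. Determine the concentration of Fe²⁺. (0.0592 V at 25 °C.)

From the Nernst equation, log Q = n(E° − E)/0.0592 = 2(1.24 − 1.151)/0.0592 = 3.007, so Q = 1020.
With Q = [Fe²⁺]/[Ag⁺]^2 and the known concentrations, [Fe²⁺] in the numerator gives [Fe²⁺] = 7.1 × 10^-5 M.

7.1 × 10^-5 M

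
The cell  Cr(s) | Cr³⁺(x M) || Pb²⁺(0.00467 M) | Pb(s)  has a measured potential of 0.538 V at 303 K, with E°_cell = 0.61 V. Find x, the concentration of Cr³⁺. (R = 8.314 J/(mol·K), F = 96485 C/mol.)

From the Nernst equation, ln Q = nF(E° − E)/RT = 6×96485×(0.61 − 0.538)/(8.314×303) = 16.546, so Q = 1.53 × 10^7.
With Q = [Cr³⁺]^2/[Pb²⁺]^3 and the known concentrations, [Cr³⁺]^2 in the numerator gives [Cr³⁺] = 1.2 M.

1.2 M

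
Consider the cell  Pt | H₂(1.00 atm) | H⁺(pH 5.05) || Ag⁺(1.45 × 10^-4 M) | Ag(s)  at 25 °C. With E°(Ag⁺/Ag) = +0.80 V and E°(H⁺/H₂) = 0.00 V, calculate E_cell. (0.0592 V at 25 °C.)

The Ag⁺/Ag couple is the cathode, so E°_cell = 0.80 V; n = 2.
[H⁺] = 10^(−5.05) = 8.9 × 10^-6 M, and Q = [H⁺]^2 / ([Ag⁺]^2·P(H₂)) = 0.00378.
E = E° − (0.0592/2) log Q = 0.80 − (0.0592/2)(-2.423) = 0.872 V.

0.87 V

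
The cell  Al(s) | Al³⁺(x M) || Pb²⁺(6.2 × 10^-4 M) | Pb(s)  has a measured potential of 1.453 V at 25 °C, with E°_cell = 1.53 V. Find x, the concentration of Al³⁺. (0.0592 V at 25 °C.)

0.12 M

From the Nernst equation, log Q = n(E° − E)/0.0592 = 6(1.53 − 1.453)/0.0592 = 7.804, so Q = 6.37 × 10^7.
With Q = [Al³⁺]^2/[Pb²⁺]^3 and the known concentrations, [Al³⁺]^2 in the numerator gives [Al³⁺] = 0.12 M.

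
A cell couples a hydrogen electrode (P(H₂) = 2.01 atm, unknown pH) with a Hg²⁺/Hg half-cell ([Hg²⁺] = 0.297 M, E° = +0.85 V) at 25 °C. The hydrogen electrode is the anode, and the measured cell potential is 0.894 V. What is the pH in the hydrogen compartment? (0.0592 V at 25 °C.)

E°_cell = 0.85 V and n = 2.
log Q = n(E° − E)/0.0592 = 2×(0.85 − 0.894)/0.0592 = -1.486.
With Q = [H⁺]^2 / ([Hg²⁺]·P(H₂)), solving for [H⁺] gives log[H⁺] = -0.855, so pH = 0.86.

pH = 0.86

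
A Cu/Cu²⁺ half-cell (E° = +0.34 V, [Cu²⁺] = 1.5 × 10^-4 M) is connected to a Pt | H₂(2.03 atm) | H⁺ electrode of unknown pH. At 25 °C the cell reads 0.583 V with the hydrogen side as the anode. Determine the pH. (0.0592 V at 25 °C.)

E°_cell = 0.34 V and n = 2.
log Q = n(E° − E)/0.0592 = 2×(0.34 − 0.583)/0.0592 = -8.209.
With Q = [H⁺]^2 / ([Cu²⁺]·P(H₂)), solving for [H⁺] gives log[H⁺] = -5.863, so pH = 5.86.

pH = 5.86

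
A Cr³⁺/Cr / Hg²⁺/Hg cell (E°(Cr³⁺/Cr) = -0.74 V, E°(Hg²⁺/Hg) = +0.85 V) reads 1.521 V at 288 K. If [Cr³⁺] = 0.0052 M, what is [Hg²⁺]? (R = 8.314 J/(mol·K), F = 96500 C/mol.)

1.2 × 10^-4 M

From the Nernst equation, ln Q = nF(E° − E)/RT = 6×96500×(1.59 − 1.521)/(8.314×288) = 16.685, so Q = 1.76 × 10^7.
With Q = [Cr³⁺]^2/[Hg²⁺]^3 and the known concentrations, [Hg²⁺]^3 in the denominator gives [Hg²⁺] = 1.2 × 10^-4 M.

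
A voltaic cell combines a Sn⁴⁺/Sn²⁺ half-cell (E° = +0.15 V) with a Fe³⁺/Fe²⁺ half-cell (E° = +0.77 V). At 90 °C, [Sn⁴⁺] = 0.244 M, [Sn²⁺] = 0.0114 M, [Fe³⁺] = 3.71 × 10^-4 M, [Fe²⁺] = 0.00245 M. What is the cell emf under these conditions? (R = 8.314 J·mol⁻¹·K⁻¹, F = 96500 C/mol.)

The Fe³⁺/Fe²⁺ couple has the higher reduction potential and acts as the cathode, so E°_cell = +0.77 − (+0.15) = 0.62 V.
Balancing electrons gives n = 2; the reaction quotient is Q = [Sn⁴⁺]·[Fe²⁺]^2/([Sn²⁺]·[Fe³⁺]^2) = 933.
E = E° − (RT/nF) ln Q = 0.62 − (8.314×363)/(2×96500) × (6.839) = 0.620 − 0.107 = 0.513 V.

0.513 V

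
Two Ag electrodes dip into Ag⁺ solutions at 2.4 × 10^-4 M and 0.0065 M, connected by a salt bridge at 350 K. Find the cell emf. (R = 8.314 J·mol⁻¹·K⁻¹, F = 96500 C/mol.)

Both half-cells are Ag⁺/Ag, so E°_cell = 0. The concentrated side is the cathode; the cell reaction moves Ag⁺ from high to low concentration with n = 1.
Q = [Ag⁺]_dilute/[Ag⁺]_conc = 2.4 × 10^-4/0.0065 = 0.0369.
E = 0 − (RT/nF) ln Q = −((8.314×350)/(1×96500))(-3.299) = 0.0995 V.

0.099 V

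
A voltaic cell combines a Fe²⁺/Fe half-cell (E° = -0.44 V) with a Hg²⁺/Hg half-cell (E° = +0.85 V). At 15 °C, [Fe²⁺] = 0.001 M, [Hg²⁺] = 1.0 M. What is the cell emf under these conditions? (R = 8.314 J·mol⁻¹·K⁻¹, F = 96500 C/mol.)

The Hg²⁺/Hg couple has the higher reduction potential and acts as the cathode, so E°_cell = +0.85 − (-0.44) = 1.29 V.
Balancing electrons gives n = 2; the reaction quotient is Q = [Fe²⁺]/[Hg²⁺] = 0.00100.
E = E° − (RT/nF) ln Q = 1.29 − (8.314×288)/(2×96500) × (-6.908) = 1.290 + 0.086 = 1.376 V.

1.38 V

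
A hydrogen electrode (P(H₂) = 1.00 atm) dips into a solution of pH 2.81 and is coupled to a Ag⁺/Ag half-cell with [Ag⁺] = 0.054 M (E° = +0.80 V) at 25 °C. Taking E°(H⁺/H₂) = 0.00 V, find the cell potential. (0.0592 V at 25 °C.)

The Ag⁺/Ag couple is the cathode, so E°_cell = 0.80 V; n = 2.
[H⁺] = 10^(−2.81) = 0.0015 M, and Q = [H⁺]^2 / ([Ag⁺]^2·P(H₂)) = 8.23 × 10^-4.
E = E° − (0.0592/2) log Q = 0.80 − (0.0592/2)(-3.085) = 0.891 V.

0.89 V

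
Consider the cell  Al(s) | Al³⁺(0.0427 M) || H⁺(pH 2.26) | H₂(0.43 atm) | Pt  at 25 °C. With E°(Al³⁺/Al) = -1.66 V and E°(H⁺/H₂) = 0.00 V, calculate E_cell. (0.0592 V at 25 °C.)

The hydrogen couple is the cathode, so E°_cell = 1.66 V; n = 6.
[H⁺] = 10^(−2.26) = 0.0055 M, and Q = [Al³⁺]^2·P(H₂)^3 / [H⁺]^6 = 5.26 × 10^9.
E = E° − (0.0592/6) log Q = 1.66 − (0.0592/6)(9.721) = 1.564 V.

1.56 V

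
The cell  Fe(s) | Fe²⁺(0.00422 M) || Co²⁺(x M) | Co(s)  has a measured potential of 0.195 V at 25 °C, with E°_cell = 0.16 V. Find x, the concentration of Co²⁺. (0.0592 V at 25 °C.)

0.064 M

From the Nernst equation, log Q = n(E° − E)/0.0592 = 2(0.16 − 0.195)/0.0592 = -1.182, so Q = 0.0657.
With Q = [Fe²⁺]/[Co²⁺] and the known concentrations, [Co²⁺] in the denominator gives [Co²⁺] = 0.064 M.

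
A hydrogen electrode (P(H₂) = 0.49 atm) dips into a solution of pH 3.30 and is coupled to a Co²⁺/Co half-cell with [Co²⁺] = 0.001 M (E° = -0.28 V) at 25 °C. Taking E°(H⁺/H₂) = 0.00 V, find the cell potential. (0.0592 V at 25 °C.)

0.18 V

The hydrogen couple is the cathode, so E°_cell = 0.28 V; n = 2.
[H⁺] = 10^(−3.30) = 5 × 10^-4 M, and Q = [Co²⁺]·P(H₂) / [H⁺]^2 = 1950.
E = E° − (0.0592/2) log Q = 0.28 − (0.0592/2)(3.290) = 0.183 V.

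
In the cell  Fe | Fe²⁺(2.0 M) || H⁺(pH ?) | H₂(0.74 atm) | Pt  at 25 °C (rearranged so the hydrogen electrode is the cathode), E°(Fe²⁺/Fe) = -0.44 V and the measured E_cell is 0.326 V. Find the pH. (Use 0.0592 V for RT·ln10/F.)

pH = 1.84

E°_cell = 0.44 V and n = 2.
log Q = n(E° − E)/0.0592 = 2×(0.44 − 0.326)/0.0592 = 3.851.
With Q = [Fe²⁺]·P(H₂) / [H⁺]^2, solving for [H⁺] gives log[H⁺] = -1.841, so pH = 1.84.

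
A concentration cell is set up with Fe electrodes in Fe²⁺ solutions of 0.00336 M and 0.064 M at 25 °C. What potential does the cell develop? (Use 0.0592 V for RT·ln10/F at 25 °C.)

Both half-cells are Fe²⁺/Fe, so E°_cell = 0. The concentrated side is the cathode; the cell reaction moves Fe²⁺ from high to low concentration with n = 2.
Q = [Fe²⁺]_dilute/[Fe²⁺]_conc = 0.00336/0.064 = 0.0525.
E = 0 − (0.0592/2) log Q = −(0.0592/2)(-1.280) = 0.0379 V.

0.038 V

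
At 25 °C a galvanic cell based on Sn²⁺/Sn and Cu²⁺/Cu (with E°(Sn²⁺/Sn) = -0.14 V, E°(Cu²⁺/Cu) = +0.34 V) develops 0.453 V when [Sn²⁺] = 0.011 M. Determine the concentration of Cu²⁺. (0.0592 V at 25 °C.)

From the Nernst equation, log Q = n(E° − E)/0.0592 = 2(0.48 − 0.453)/0.0592 = 0.912, so Q = 8.17.
With Q = [Sn²⁺]/[Cu²⁺] and the known concentrations, [Cu²⁺] in the denominator gives [Cu²⁺] = 0.0013 M.

0.0013 M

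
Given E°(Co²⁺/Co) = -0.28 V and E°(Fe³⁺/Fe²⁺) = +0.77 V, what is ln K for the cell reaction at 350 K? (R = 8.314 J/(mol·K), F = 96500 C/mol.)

E°_cell = +0.77 − (-0.28) = 1.05 V, with n = 2 electrons transferred.
At equilibrium E = 0, so the Nernst equation gives ln K = nFE°/RT = (2)(96500)(1.05)/((8.314)(350)) = 69.64.

ln K = 69.6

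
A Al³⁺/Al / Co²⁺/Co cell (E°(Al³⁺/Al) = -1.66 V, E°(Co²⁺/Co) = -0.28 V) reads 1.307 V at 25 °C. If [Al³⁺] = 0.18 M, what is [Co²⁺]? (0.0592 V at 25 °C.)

0.0011 M

From the Nernst equation, log Q = n(E° − E)/0.0592 = 6(1.38 − 1.307)/0.0592 = 7.399, so Q = 2.5 × 10^7.
With Q = [Al³⁺]^2/[Co²⁺]^3 and the known concentrations, [Co²⁺]^3 in the denominator gives [Co²⁺] = 0.0011 M.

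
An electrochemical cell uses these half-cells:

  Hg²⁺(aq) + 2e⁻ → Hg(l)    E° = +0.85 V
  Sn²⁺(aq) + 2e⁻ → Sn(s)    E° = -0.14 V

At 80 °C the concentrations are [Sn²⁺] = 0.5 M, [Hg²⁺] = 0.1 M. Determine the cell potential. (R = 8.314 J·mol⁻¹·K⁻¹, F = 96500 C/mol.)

The Hg²⁺/Hg couple has the higher reduction potential and acts as the cathode, so E°_cell = +0.85 − (-0.14) = 0.99 V.
Balancing electrons gives n = 2; the reaction quotient is Q = [Sn²⁺]/[Hg²⁺] = 5.00.
E = E° − (RT/nF) ln Q = 0.99 − (8.314×353)/(2×96500) × (1.609) = 0.990 − 0.024 = 0.966 V.

0.966 V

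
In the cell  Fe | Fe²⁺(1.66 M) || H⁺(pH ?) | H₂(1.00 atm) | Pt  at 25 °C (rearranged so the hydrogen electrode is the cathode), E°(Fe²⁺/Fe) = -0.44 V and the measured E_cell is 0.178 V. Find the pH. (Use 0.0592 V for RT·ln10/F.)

E°_cell = 0.44 V and n = 2.
log Q = n(E° − E)/0.0592 = 2×(0.44 − 0.178)/0.0592 = 8.851.
With Q = [Fe²⁺]·P(H₂) / [H⁺]^2, solving for [H⁺] gives log[H⁺] = -4.316, so pH = 4.32.

pH = 4.32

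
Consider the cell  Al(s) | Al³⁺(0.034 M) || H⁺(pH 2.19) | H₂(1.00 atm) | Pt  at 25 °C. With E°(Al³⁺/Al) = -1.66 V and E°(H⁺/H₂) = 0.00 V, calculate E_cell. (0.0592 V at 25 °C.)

The hydrogen couple is the cathode, so E°_cell = 1.66 V; n = 6.
[H⁺] = 10^(−2.19) = 0.0065 M, and Q = [Al³⁺]^2·P(H₂)^3 / [H⁺]^6 = 1.6 × 10^10.
E = E° − (0.0592/6) log Q = 1.66 − (0.0592/6)(10.203) = 1.559 V.

1.56 V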